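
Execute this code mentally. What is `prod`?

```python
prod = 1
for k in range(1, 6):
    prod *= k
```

Let's trace through this code step by step.

Initialize: prod = 1
Entering loop: for k in range(1, 6):

After execution: prod = 120
120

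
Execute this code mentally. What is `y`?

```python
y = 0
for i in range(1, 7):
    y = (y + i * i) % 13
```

Let's trace through this code step by step.

Initialize: y = 0
Entering loop: for i in range(1, 7):

After execution: y = 0
0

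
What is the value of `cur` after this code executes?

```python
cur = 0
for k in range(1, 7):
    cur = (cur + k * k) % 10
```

Let's trace through this code step by step.

Initialize: cur = 0
Entering loop: for k in range(1, 7):

After execution: cur = 1
1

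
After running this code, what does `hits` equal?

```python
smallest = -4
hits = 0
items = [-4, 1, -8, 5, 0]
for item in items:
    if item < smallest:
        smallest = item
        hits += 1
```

Let's trace through this code step by step.

Initialize: smallest = -4
Initialize: hits = 0
Initialize: items = [-4, 1, -8, 5, 0]
Entering loop: for item in items:

After execution: hits = 1
1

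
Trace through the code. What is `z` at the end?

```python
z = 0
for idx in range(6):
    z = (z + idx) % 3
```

Let's trace through this code step by step.

Initialize: z = 0
Entering loop: for idx in range(6):

After execution: z = 0
0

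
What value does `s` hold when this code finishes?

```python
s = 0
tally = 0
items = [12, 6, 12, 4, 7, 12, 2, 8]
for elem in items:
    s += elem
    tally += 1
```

Let's trace through this code step by step.

Initialize: s = 0
Initialize: tally = 0
Initialize: items = [12, 6, 12, 4, 7, 12, 2, 8]
Entering loop: for elem in items:

After execution: s = 63
63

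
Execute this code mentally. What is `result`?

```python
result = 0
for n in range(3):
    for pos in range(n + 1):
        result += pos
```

Let's trace through this code step by step.

Initialize: result = 0
Entering loop: for n in range(3):

After execution: result = 4
4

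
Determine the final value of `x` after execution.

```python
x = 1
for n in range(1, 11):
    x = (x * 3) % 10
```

Let's trace through this code step by step.

Initialize: x = 1
Entering loop: for n in range(1, 11):

After execution: x = 9
9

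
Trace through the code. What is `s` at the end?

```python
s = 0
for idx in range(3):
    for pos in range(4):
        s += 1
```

Let's trace through this code step by step.

Initialize: s = 0
Entering loop: for idx in range(3):

After execution: s = 12
12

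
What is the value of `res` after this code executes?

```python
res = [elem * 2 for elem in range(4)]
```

Let's trace through this code step by step.

Initialize: res = [elem * 2 for elem in range(4)]

After execution: res = [0, 2, 4, 6]
[0, 2, 4, 6]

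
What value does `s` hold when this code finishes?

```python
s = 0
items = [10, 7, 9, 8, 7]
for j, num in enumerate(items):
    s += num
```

Let's trace through this code step by step.

Initialize: s = 0
Initialize: items = [10, 7, 9, 8, 7]
Entering loop: for j, num in enumerate(items):

After execution: s = 41
41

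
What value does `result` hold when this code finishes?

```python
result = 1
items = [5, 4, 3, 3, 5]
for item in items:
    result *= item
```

Let's trace through this code step by step.

Initialize: result = 1
Initialize: items = [5, 4, 3, 3, 5]
Entering loop: for item in items:

After execution: result = 900
900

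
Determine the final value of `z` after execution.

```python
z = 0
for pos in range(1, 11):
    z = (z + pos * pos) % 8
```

Let's trace through this code step by step.

Initialize: z = 0
Entering loop: for pos in range(1, 11):

After execution: z = 1
1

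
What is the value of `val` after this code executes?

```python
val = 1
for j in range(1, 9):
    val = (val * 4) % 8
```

Let's trace through this code step by step.

Initialize: val = 1
Entering loop: for j in range(1, 9):

After execution: val = 0
0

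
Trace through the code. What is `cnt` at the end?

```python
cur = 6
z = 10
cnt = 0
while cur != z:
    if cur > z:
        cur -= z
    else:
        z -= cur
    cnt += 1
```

Let's trace through this code step by step.

Initialize: cur = 6
Initialize: z = 10
Initialize: cnt = 0
Entering loop: while cur != z:

After execution: cnt = 3
3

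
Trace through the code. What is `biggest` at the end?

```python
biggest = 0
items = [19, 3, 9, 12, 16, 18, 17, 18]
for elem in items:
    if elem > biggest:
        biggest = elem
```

Let's trace through this code step by step.

Initialize: biggest = 0
Initialize: items = [19, 3, 9, 12, 16, 18, 17, 18]
Entering loop: for elem in items:

After execution: biggest = 19
19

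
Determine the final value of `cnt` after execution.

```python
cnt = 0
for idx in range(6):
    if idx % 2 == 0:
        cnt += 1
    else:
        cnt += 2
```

Let's trace through this code step by step.

Initialize: cnt = 0
Entering loop: for idx in range(6):

After execution: cnt = 9
9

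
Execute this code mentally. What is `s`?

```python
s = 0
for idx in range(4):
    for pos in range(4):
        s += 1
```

Let's trace through this code step by step.

Initialize: s = 0
Entering loop: for idx in range(4):

After execution: s = 16
16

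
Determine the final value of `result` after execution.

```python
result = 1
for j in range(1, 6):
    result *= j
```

Let's trace through this code step by step.

Initialize: result = 1
Entering loop: for j in range(1, 6):

After execution: result = 120
120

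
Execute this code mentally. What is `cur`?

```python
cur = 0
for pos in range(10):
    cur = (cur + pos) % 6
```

Let's trace through this code step by step.

Initialize: cur = 0
Entering loop: for pos in range(10):

After execution: cur = 3
3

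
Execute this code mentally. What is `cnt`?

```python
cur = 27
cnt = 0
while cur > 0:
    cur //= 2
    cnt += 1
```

Let's trace through this code step by step.

Initialize: cur = 27
Initialize: cnt = 0
Entering loop: while cur > 0:

After execution: cnt = 5
5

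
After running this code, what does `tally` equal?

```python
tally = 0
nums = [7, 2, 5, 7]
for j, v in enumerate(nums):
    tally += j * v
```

Let's trace through this code step by step.

Initialize: tally = 0
Initialize: nums = [7, 2, 5, 7]
Entering loop: for j, v in enumerate(nums):

After execution: tally = 33
33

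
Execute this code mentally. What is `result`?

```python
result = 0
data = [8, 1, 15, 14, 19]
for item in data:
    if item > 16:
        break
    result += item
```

Let's trace through this code step by step.

Initialize: result = 0
Initialize: data = [8, 1, 15, 14, 19]
Entering loop: for item in data:

After execution: result = 38
38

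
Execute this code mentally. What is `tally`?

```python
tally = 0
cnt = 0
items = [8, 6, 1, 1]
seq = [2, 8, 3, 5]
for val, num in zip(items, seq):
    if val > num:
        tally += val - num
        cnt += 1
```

Let's trace through this code step by step.

Initialize: tally = 0
Initialize: cnt = 0
Initialize: items = [8, 6, 1, 1]
Initialize: seq = [2, 8, 3, 5]
Entering loop: for val, num in zip(items, seq):

After execution: tally = 6
6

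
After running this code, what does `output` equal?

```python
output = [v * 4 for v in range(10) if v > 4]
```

Let's trace through this code step by step.

Initialize: output = [v * 4 for v in range(10) if v > 4]

After execution: output = [20, 24, 28, 32, 36]
[20, 24, 28, 32, 36]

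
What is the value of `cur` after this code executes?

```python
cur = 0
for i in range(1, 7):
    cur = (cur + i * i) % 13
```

Let's trace through this code step by step.

Initialize: cur = 0
Entering loop: for i in range(1, 7):

After execution: cur = 0
0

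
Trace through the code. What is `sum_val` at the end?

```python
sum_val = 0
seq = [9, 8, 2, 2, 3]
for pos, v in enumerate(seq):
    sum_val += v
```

Let's trace through this code step by step.

Initialize: sum_val = 0
Initialize: seq = [9, 8, 2, 2, 3]
Entering loop: for pos, v in enumerate(seq):

After execution: sum_val = 24
24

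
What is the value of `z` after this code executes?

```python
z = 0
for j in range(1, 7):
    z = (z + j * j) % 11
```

Let's trace through this code step by step.

Initialize: z = 0
Entering loop: for j in range(1, 7):

After execution: z = 3
3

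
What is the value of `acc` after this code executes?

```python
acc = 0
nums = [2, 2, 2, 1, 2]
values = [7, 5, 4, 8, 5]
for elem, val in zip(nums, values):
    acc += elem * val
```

Let's trace through this code step by step.

Initialize: acc = 0
Initialize: nums = [2, 2, 2, 1, 2]
Initialize: values = [7, 5, 4, 8, 5]
Entering loop: for elem, val in zip(nums, values):

After execution: acc = 50
50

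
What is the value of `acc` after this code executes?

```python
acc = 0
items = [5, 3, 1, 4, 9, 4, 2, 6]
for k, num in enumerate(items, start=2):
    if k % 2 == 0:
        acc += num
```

Let's trace through this code step by step.

Initialize: acc = 0
Initialize: items = [5, 3, 1, 4, 9, 4, 2, 6]
Entering loop: for k, num in enumerate(items, start=2):

After execution: acc = 17
17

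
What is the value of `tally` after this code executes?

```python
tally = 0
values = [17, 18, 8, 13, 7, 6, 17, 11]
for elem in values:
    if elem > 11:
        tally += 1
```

Let's trace through this code step by step.

Initialize: tally = 0
Initialize: values = [17, 18, 8, 13, 7, 6, 17, 11]
Entering loop: for elem in values:

After execution: tally = 4
4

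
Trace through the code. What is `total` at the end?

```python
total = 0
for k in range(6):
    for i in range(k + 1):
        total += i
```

Let's trace through this code step by step.

Initialize: total = 0
Entering loop: for k in range(6):

After execution: total = 35
35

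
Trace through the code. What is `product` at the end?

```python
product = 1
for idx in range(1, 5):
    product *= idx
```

Let's trace through this code step by step.

Initialize: product = 1
Entering loop: for idx in range(1, 5):

After execution: product = 24
24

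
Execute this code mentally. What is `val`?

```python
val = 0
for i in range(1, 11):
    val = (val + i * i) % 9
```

Let's trace through this code step by step.

Initialize: val = 0
Entering loop: for i in range(1, 11):

After execution: val = 7
7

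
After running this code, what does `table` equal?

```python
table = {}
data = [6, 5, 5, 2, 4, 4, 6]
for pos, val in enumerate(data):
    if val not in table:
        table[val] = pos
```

Let's trace through this code step by step.

Initialize: table = {}
Initialize: data = [6, 5, 5, 2, 4, 4, 6]
Entering loop: for pos, val in enumerate(data):

After execution: table = {6: 0, 5: 1, 2: 3, 4: 4}
{6: 0, 5: 1, 2: 3, 4: 4}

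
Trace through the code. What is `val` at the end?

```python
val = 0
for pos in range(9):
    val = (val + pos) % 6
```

Let's trace through this code step by step.

Initialize: val = 0
Entering loop: for pos in range(9):

After execution: val = 0
0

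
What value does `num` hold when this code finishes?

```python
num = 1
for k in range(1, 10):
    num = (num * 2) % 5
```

Let's trace through this code step by step.

Initialize: num = 1
Entering loop: for k in range(1, 10):

After execution: num = 2
2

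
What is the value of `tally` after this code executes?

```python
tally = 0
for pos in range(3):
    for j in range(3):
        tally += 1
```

Let's trace through this code step by step.

Initialize: tally = 0
Entering loop: for pos in range(3):

After execution: tally = 9
9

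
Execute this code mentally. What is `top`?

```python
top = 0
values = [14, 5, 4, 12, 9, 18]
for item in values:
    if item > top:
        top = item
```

Let's trace through this code step by step.

Initialize: top = 0
Initialize: values = [14, 5, 4, 12, 9, 18]
Entering loop: for item in values:

After execution: top = 18
18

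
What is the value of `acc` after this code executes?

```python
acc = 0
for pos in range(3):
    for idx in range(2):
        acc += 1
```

Let's trace through this code step by step.

Initialize: acc = 0
Entering loop: for pos in range(3):

After execution: acc = 6
6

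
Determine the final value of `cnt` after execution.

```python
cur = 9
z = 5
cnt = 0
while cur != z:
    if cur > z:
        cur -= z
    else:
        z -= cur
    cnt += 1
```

Let's trace through this code step by step.

Initialize: cur = 9
Initialize: z = 5
Initialize: cnt = 0
Entering loop: while cur != z:

After execution: cnt = 5
5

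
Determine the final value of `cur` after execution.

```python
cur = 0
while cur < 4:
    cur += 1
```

Let's trace through this code step by step.

Initialize: cur = 0
Entering loop: while cur < 4:

After execution: cur = 4
4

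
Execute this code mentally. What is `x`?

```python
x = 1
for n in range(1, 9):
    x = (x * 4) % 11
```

Let's trace through this code step by step.

Initialize: x = 1
Entering loop: for n in range(1, 9):

After execution: x = 9
9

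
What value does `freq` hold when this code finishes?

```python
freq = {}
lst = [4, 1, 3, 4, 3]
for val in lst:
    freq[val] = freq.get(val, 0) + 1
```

Let's trace through this code step by step.

Initialize: freq = {}
Initialize: lst = [4, 1, 3, 4, 3]
Entering loop: for val in lst:

After execution: freq = {4: 2, 1: 1, 3: 2}
{4: 2, 1: 1, 3: 2}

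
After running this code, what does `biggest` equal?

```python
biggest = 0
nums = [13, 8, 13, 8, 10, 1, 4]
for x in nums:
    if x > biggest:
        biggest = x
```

Let's trace through this code step by step.

Initialize: biggest = 0
Initialize: nums = [13, 8, 13, 8, 10, 1, 4]
Entering loop: for x in nums:

After execution: biggest = 13
13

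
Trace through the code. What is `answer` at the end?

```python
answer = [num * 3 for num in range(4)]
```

Let's trace through this code step by step.

Initialize: answer = [num * 3 for num in range(4)]

After execution: answer = [0, 3, 6, 9]
[0, 3, 6, 9]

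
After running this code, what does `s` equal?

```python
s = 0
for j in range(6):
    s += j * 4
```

Let's trace through this code step by step.

Initialize: s = 0
Entering loop: for j in range(6):

After execution: s = 60
60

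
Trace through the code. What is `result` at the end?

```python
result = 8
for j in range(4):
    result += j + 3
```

Let's trace through this code step by step.

Initialize: result = 8
Entering loop: for j in range(4):

After execution: result = 26
26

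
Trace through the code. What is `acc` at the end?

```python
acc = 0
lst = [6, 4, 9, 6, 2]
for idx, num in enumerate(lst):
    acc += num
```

Let's trace through this code step by step.

Initialize: acc = 0
Initialize: lst = [6, 4, 9, 6, 2]
Entering loop: for idx, num in enumerate(lst):

After execution: acc = 27
27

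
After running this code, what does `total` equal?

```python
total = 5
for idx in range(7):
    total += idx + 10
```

Let's trace through this code step by step.

Initialize: total = 5
Entering loop: for idx in range(7):

After execution: total = 96
96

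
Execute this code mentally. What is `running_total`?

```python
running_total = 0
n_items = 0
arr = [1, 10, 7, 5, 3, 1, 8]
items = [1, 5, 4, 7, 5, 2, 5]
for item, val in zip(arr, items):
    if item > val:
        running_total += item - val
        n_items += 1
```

Let's trace through this code step by step.

Initialize: running_total = 0
Initialize: n_items = 0
Initialize: arr = [1, 10, 7, 5, 3, 1, 8]
Initialize: items = [1, 5, 4, 7, 5, 2, 5]
Entering loop: for item, val in zip(arr, items):

After execution: running_total = 11
11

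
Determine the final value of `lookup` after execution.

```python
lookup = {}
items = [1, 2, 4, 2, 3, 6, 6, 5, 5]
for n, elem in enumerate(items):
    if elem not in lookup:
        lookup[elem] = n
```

Let's trace through this code step by step.

Initialize: lookup = {}
Initialize: items = [1, 2, 4, 2, 3, 6, 6, 5, 5]
Entering loop: for n, elem in enumerate(items):

After execution: lookup = {1: 0, 2: 1, 4: 2, 3: 4, 6: 5, 5: 7}
{1: 0, 2: 1, 4: 2, 3: 4, 6: 5, 5: 7}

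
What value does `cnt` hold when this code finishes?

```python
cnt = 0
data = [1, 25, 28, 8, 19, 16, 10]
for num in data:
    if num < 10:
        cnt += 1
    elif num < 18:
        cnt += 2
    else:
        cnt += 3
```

Let's trace through this code step by step.

Initialize: cnt = 0
Initialize: data = [1, 25, 28, 8, 19, 16, 10]
Entering loop: for num in data:

After execution: cnt = 15
15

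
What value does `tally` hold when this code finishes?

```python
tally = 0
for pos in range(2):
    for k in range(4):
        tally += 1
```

Let's trace through this code step by step.

Initialize: tally = 0
Entering loop: for pos in range(2):

After execution: tally = 8
8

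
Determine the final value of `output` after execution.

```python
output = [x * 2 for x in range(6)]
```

Let's trace through this code step by step.

Initialize: output = [x * 2 for x in range(6)]

After execution: output = [0, 2, 4, 6, 8, 10]
[0, 2, 4, 6, 8, 10]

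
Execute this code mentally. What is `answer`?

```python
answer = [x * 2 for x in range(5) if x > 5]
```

Let's trace through this code step by step.

Initialize: answer = [x * 2 for x in range(5) if x > 5]

After execution: answer = []
[]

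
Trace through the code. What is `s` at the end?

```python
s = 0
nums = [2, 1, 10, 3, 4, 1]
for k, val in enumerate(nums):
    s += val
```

Let's trace through this code step by step.

Initialize: s = 0
Initialize: nums = [2, 1, 10, 3, 4, 1]
Entering loop: for k, val in enumerate(nums):

After execution: s = 21
21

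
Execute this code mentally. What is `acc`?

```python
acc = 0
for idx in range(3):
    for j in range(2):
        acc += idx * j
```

Let's trace through this code step by step.

Initialize: acc = 0
Entering loop: for idx in range(3):

After execution: acc = 3
3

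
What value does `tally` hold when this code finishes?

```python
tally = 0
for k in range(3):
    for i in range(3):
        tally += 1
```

Let's trace through this code step by step.

Initialize: tally = 0
Entering loop: for k in range(3):

After execution: tally = 9
9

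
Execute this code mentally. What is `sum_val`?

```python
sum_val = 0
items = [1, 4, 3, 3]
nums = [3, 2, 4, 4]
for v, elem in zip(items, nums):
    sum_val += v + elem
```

Let's trace through this code step by step.

Initialize: sum_val = 0
Initialize: items = [1, 4, 3, 3]
Initialize: nums = [3, 2, 4, 4]
Entering loop: for v, elem in zip(items, nums):

After execution: sum_val = 24
24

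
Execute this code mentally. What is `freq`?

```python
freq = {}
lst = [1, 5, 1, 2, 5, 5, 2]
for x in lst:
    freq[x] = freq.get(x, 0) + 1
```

Let's trace through this code step by step.

Initialize: freq = {}
Initialize: lst = [1, 5, 1, 2, 5, 5, 2]
Entering loop: for x in lst:

After execution: freq = {1: 2, 5: 3, 2: 2}
{1: 2, 5: 3, 2: 2}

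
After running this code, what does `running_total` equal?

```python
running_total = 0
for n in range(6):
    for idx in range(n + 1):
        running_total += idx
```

Let's trace through this code step by step.

Initialize: running_total = 0
Entering loop: for n in range(6):

After execution: running_total = 35
35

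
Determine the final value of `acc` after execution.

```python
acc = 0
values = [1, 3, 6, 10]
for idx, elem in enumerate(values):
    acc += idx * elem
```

Let's trace through this code step by step.

Initialize: acc = 0
Initialize: values = [1, 3, 6, 10]
Entering loop: for idx, elem in enumerate(values):

After execution: acc = 45
45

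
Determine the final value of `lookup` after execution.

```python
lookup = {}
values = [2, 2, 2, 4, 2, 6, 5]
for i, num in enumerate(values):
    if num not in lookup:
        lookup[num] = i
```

Let's trace through this code step by step.

Initialize: lookup = {}
Initialize: values = [2, 2, 2, 4, 2, 6, 5]
Entering loop: for i, num in enumerate(values):

After execution: lookup = {2: 0, 4: 3, 6: 5, 5: 6}
{2: 0, 4: 3, 6: 5, 5: 6}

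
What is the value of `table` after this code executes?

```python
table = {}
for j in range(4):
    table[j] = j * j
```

Let's trace through this code step by step.

Initialize: table = {}
Entering loop: for j in range(4):

After execution: table = {0: 0, 1: 1, 2: 4, 3: 9}
{0: 0, 1: 1, 2: 4, 3: 9}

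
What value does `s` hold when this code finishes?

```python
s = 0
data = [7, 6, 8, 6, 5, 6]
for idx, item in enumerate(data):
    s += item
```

Let's trace through this code step by step.

Initialize: s = 0
Initialize: data = [7, 6, 8, 6, 5, 6]
Entering loop: for idx, item in enumerate(data):

After execution: s = 38
38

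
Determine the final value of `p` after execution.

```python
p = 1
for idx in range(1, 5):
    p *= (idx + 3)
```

Let's trace through this code step by step.

Initialize: p = 1
Entering loop: for idx in range(1, 5):

After execution: p = 840
840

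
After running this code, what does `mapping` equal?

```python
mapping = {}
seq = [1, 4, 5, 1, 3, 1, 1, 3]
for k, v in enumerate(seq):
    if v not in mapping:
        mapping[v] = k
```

Let's trace through this code step by step.

Initialize: mapping = {}
Initialize: seq = [1, 4, 5, 1, 3, 1, 1, 3]
Entering loop: for k, v in enumerate(seq):

After execution: mapping = {1: 0, 4: 1, 5: 2, 3: 4}
{1: 0, 4: 1, 5: 2, 3: 4}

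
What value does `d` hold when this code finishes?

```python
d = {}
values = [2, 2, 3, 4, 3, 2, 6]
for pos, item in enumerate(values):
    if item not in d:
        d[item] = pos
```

Let's trace through this code step by step.

Initialize: d = {}
Initialize: values = [2, 2, 3, 4, 3, 2, 6]
Entering loop: for pos, item in enumerate(values):

After execution: d = {2: 0, 3: 2, 4: 3, 6: 6}
{2: 0, 3: 2, 4: 3, 6: 6}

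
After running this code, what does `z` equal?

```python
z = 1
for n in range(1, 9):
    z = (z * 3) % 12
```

Let's trace through this code step by step.

Initialize: z = 1
Entering loop: for n in range(1, 9):

After execution: z = 9
9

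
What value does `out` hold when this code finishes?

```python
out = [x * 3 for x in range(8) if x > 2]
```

Let's trace through this code step by step.

Initialize: out = [x * 3 for x in range(8) if x > 2]

After execution: out = [9, 12, 15, 18, 21]
[9, 12, 15, 18, 21]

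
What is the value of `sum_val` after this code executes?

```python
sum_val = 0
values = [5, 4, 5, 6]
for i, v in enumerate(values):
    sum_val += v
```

Let's trace through this code step by step.

Initialize: sum_val = 0
Initialize: values = [5, 4, 5, 6]
Entering loop: for i, v in enumerate(values):

After execution: sum_val = 20
20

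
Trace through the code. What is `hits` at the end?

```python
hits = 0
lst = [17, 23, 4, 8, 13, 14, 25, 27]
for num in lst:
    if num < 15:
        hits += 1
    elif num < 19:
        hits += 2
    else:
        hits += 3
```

Let's trace through this code step by step.

Initialize: hits = 0
Initialize: lst = [17, 23, 4, 8, 13, 14, 25, 27]
Entering loop: for num in lst:

After execution: hits = 15
15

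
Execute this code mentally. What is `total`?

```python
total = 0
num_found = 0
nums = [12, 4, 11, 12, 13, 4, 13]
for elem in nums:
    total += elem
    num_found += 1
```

Let's trace through this code step by step.

Initialize: total = 0
Initialize: num_found = 0
Initialize: nums = [12, 4, 11, 12, 13, 4, 13]
Entering loop: for elem in nums:

After execution: total = 69
69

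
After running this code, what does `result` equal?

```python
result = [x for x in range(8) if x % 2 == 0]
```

Let's trace through this code step by step.

Initialize: result = [x for x in range(8) if x % 2 == 0]

After execution: result = [0, 2, 4, 6]
[0, 2, 4, 6]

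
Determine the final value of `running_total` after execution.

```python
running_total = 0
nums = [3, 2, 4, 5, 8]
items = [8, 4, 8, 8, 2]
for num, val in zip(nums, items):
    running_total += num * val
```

Let's trace through this code step by step.

Initialize: running_total = 0
Initialize: nums = [3, 2, 4, 5, 8]
Initialize: items = [8, 4, 8, 8, 2]
Entering loop: for num, val in zip(nums, items):

After execution: running_total = 120
120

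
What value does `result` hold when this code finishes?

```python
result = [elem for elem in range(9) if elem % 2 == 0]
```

Let's trace through this code step by step.

Initialize: result = [elem for elem in range(9) if elem % 2 == 0]

After execution: result = [0, 2, 4, 6, 8]
[0, 2, 4, 6, 8]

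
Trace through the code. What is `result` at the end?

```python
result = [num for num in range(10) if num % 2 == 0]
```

Let's trace through this code step by step.

Initialize: result = [num for num in range(10) if num % 2 == 0]

After execution: result = [0, 2, 4, 6, 8]
[0, 2, 4, 6, 8]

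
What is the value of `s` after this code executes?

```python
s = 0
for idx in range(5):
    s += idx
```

Let's trace through this code step by step.

Initialize: s = 0
Entering loop: for idx in range(5):

After execution: s = 10
10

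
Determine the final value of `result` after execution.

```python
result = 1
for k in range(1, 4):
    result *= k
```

Let's trace through this code step by step.

Initialize: result = 1
Entering loop: for k in range(1, 4):

After execution: result = 6
6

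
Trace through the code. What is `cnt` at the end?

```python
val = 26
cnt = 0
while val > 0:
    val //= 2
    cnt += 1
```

Let's trace through this code step by step.

Initialize: val = 26
Initialize: cnt = 0
Entering loop: while val > 0:

After execution: cnt = 5
5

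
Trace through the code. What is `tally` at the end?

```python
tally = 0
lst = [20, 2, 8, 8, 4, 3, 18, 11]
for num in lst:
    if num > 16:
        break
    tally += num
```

Let's trace through this code step by step.

Initialize: tally = 0
Initialize: lst = [20, 2, 8, 8, 4, 3, 18, 11]
Entering loop: for num in lst:

After execution: tally = 0
0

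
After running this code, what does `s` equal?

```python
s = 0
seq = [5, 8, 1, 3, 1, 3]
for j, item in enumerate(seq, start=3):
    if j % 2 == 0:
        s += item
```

Let's trace through this code step by step.

Initialize: s = 0
Initialize: seq = [5, 8, 1, 3, 1, 3]
Entering loop: for j, item in enumerate(seq, start=3):

After execution: s = 14
14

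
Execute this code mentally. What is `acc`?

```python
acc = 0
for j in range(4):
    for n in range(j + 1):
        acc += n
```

Let's trace through this code step by step.

Initialize: acc = 0
Entering loop: for j in range(4):

After execution: acc = 10
10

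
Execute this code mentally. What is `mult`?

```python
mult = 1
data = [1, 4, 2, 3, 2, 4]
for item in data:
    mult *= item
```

Let's trace through this code step by step.

Initialize: mult = 1
Initialize: data = [1, 4, 2, 3, 2, 4]
Entering loop: for item in data:

After execution: mult = 192
192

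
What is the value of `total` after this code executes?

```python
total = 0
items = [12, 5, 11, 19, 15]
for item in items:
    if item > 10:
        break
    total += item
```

Let's trace through this code step by step.

Initialize: total = 0
Initialize: items = [12, 5, 11, 19, 15]
Entering loop: for item in items:

After execution: total = 0
0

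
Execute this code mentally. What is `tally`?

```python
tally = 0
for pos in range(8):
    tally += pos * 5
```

Let's trace through this code step by step.

Initialize: tally = 0
Entering loop: for pos in range(8):

After execution: tally = 140
140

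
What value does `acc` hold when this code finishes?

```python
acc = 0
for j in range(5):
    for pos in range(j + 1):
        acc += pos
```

Let's trace through this code step by step.

Initialize: acc = 0
Entering loop: for j in range(5):

After execution: acc = 20
20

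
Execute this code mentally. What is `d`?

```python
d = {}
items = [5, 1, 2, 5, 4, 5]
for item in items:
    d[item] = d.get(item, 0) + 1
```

Let's trace through this code step by step.

Initialize: d = {}
Initialize: items = [5, 1, 2, 5, 4, 5]
Entering loop: for item in items:

After execution: d = {5: 3, 1: 1, 2: 1, 4: 1}
{5: 3, 1: 1, 2: 1, 4: 1}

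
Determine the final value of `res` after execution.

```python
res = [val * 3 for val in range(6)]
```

Let's trace through this code step by step.

Initialize: res = [val * 3 for val in range(6)]

After execution: res = [0, 3, 6, 9, 12, 15]
[0, 3, 6, 9, 12, 15]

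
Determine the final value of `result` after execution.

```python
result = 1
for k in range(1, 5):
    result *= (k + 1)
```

Let's trace through this code step by step.

Initialize: result = 1
Entering loop: for k in range(1, 5):

After execution: result = 120
120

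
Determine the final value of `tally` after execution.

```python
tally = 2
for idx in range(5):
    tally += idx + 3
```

Let's trace through this code step by step.

Initialize: tally = 2
Entering loop: for idx in range(5):

After execution: tally = 27
27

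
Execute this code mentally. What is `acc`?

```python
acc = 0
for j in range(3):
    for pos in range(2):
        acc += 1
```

Let's trace through this code step by step.

Initialize: acc = 0
Entering loop: for j in range(3):

After execution: acc = 6
6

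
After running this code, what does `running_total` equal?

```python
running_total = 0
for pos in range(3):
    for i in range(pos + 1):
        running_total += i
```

Let's trace through this code step by step.

Initialize: running_total = 0
Entering loop: for pos in range(3):

After execution: running_total = 4
4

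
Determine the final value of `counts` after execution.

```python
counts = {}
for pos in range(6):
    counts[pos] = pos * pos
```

Let's trace through this code step by step.

Initialize: counts = {}
Entering loop: for pos in range(6):

After execution: counts = {0: 0, 1: 1, 2: 4, 3: 9, 4: 16, 5: 25}
{0: 0, 1: 1, 2: 4, 3: 9, 4: 16, 5: 25}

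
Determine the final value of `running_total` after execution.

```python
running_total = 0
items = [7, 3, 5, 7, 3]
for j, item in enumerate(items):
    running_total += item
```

Let's trace through this code step by step.

Initialize: running_total = 0
Initialize: items = [7, 3, 5, 7, 3]
Entering loop: for j, item in enumerate(items):

After execution: running_total = 25
25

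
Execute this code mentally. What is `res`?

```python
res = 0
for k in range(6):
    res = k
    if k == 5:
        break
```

Let's trace through this code step by step.

Initialize: res = 0
Entering loop: for k in range(6):

After execution: res = 5
5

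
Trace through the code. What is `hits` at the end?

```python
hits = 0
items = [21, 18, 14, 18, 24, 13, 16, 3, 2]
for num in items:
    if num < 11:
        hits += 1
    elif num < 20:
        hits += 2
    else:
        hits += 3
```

Let's trace through this code step by step.

Initialize: hits = 0
Initialize: items = [21, 18, 14, 18, 24, 13, 16, 3, 2]
Entering loop: for num in items:

After execution: hits = 18
18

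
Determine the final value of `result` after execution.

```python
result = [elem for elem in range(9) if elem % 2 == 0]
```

Let's trace through this code step by step.

Initialize: result = [elem for elem in range(9) if elem % 2 == 0]

After execution: result = [0, 2, 4, 6, 8]
[0, 2, 4, 6, 8]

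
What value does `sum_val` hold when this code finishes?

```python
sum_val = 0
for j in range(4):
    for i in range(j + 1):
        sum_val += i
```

Let's trace through this code step by step.

Initialize: sum_val = 0
Entering loop: for j in range(4):

After execution: sum_val = 10
10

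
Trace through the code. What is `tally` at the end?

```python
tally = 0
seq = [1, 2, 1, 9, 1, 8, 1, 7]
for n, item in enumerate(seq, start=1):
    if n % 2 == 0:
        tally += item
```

Let's trace through this code step by step.

Initialize: tally = 0
Initialize: seq = [1, 2, 1, 9, 1, 8, 1, 7]
Entering loop: for n, item in enumerate(seq, start=1):

After execution: tally = 26
26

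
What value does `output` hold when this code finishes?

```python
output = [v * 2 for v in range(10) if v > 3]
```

Let's trace through this code step by step.

Initialize: output = [v * 2 for v in range(10) if v > 3]

After execution: output = [8, 10, 12, 14, 16, 18]
[8, 10, 12, 14, 16, 18]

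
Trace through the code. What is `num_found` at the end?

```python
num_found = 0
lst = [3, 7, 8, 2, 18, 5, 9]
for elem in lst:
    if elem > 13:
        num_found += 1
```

Let's trace through this code step by step.

Initialize: num_found = 0
Initialize: lst = [3, 7, 8, 2, 18, 5, 9]
Entering loop: for elem in lst:

After execution: num_found = 1
1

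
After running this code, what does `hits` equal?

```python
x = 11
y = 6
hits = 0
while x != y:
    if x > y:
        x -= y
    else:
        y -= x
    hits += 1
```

Let's trace through this code step by step.

Initialize: x = 11
Initialize: y = 6
Initialize: hits = 0
Entering loop: while x != y:

After execution: hits = 6
6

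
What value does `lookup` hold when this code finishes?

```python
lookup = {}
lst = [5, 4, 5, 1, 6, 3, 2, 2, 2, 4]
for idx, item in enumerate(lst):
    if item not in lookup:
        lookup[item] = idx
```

Let's trace through this code step by step.

Initialize: lookup = {}
Initialize: lst = [5, 4, 5, 1, 6, 3, 2, 2, 2, 4]
Entering loop: for idx, item in enumerate(lst):

After execution: lookup = {5: 0, 4: 1, 1: 3, 6: 4, 3: 5, 2: 6}
{5: 0, 4: 1, 1: 3, 6: 4, 3: 5, 2: 6}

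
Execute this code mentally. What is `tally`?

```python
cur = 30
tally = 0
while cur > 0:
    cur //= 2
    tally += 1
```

Let's trace through this code step by step.

Initialize: cur = 30
Initialize: tally = 0
Entering loop: while cur > 0:

After execution: tally = 5
5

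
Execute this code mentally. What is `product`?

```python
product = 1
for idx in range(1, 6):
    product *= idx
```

Let's trace through this code step by step.

Initialize: product = 1
Entering loop: for idx in range(1, 6):

After execution: product = 120
120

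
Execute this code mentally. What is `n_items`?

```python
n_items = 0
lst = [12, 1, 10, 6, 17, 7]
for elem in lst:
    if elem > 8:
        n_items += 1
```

Let's trace through this code step by step.

Initialize: n_items = 0
Initialize: lst = [12, 1, 10, 6, 17, 7]
Entering loop: for elem in lst:

After execution: n_items = 3
3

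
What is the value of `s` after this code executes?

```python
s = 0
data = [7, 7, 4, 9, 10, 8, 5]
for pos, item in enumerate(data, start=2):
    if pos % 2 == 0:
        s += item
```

Let's trace through this code step by step.

Initialize: s = 0
Initialize: data = [7, 7, 4, 9, 10, 8, 5]
Entering loop: for pos, item in enumerate(data, start=2):

After execution: s = 26
26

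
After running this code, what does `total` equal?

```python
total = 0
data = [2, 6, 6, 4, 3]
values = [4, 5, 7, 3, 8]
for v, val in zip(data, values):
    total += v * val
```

Let's trace through this code step by step.

Initialize: total = 0
Initialize: data = [2, 6, 6, 4, 3]
Initialize: values = [4, 5, 7, 3, 8]
Entering loop: for v, val in zip(data, values):

After execution: total = 116
116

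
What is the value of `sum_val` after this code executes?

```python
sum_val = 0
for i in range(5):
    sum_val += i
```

Let's trace through this code step by step.

Initialize: sum_val = 0
Entering loop: for i in range(5):

After execution: sum_val = 10
10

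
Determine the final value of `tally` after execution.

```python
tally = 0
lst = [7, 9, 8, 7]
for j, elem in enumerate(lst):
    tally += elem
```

Let's trace through this code step by step.

Initialize: tally = 0
Initialize: lst = [7, 9, 8, 7]
Entering loop: for j, elem in enumerate(lst):

After execution: tally = 31
31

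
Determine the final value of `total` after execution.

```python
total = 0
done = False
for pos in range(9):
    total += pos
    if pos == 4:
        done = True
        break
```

Let's trace through this code step by step.

Initialize: total = 0
Initialize: done = False
Entering loop: for pos in range(9):

After execution: total = 10
10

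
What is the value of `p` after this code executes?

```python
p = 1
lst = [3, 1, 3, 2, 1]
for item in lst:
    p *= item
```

Let's trace through this code step by step.

Initialize: p = 1
Initialize: lst = [3, 1, 3, 2, 1]
Entering loop: for item in lst:

After execution: p = 18
18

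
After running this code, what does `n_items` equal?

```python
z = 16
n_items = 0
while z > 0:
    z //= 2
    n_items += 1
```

Let's trace through this code step by step.

Initialize: z = 16
Initialize: n_items = 0
Entering loop: while z > 0:

After execution: n_items = 5
5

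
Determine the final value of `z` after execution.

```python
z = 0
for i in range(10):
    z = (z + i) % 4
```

Let's trace through this code step by step.

Initialize: z = 0
Entering loop: for i in range(10):

After execution: z = 1
1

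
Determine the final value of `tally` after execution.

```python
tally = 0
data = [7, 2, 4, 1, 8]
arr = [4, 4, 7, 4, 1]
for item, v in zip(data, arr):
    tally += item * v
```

Let's trace through this code step by step.

Initialize: tally = 0
Initialize: data = [7, 2, 4, 1, 8]
Initialize: arr = [4, 4, 7, 4, 1]
Entering loop: for item, v in zip(data, arr):

After execution: tally = 76
76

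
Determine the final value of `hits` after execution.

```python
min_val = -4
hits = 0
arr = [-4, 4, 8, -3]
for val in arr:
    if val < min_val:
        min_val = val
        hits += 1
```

Let's trace through this code step by step.

Initialize: min_val = -4
Initialize: hits = 0
Initialize: arr = [-4, 4, 8, -3]
Entering loop: for val in arr:

After execution: hits = 0
0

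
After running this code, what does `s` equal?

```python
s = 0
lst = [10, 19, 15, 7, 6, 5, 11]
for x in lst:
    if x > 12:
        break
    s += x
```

Let's trace through this code step by step.

Initialize: s = 0
Initialize: lst = [10, 19, 15, 7, 6, 5, 11]
Entering loop: for x in lst:

After execution: s = 10
10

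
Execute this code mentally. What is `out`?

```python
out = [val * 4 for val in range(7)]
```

Let's trace through this code step by step.

Initialize: out = [val * 4 for val in range(7)]

After execution: out = [0, 4, 8, 12, 16, 20, 24]
[0, 4, 8, 12, 16, 20, 24]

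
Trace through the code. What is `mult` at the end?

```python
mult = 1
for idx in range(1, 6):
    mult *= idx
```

Let's trace through this code step by step.

Initialize: mult = 1
Entering loop: for idx in range(1, 6):

After execution: mult = 120
120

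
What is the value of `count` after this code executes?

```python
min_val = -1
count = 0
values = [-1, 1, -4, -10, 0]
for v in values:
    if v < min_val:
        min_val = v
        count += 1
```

Let's trace through this code step by step.

Initialize: min_val = -1
Initialize: count = 0
Initialize: values = [-1, 1, -4, -10, 0]
Entering loop: for v in values:

After execution: count = 2
2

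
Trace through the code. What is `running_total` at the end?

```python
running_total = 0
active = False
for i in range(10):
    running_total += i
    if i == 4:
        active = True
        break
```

Let's trace through this code step by step.

Initialize: running_total = 0
Initialize: active = False
Entering loop: for i in range(10):

After execution: running_total = 10
10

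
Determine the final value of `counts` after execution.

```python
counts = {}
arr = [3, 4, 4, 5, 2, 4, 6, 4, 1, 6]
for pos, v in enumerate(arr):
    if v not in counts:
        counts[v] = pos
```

Let's trace through this code step by step.

Initialize: counts = {}
Initialize: arr = [3, 4, 4, 5, 2, 4, 6, 4, 1, 6]
Entering loop: for pos, v in enumerate(arr):

After execution: counts = {3: 0, 4: 1, 5: 3, 2: 4, 6: 6, 1: 8}
{3: 0, 4: 1, 5: 3, 2: 4, 6: 6, 1: 8}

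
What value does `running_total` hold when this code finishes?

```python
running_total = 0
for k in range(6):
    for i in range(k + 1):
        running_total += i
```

Let's trace through this code step by step.

Initialize: running_total = 0
Entering loop: for k in range(6):

After execution: running_total = 35
35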